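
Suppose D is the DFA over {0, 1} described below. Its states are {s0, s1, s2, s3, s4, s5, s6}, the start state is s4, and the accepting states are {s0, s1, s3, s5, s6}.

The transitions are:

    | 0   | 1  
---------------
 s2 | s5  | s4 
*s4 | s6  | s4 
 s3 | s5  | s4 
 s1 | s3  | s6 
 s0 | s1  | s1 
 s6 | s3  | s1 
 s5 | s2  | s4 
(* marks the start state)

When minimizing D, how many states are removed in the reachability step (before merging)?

Starting at s4 and following transitions, the reachable set is {s1, s2, s3, s4, s5, s6}. That leaves s0 unreachable — 1 in total.

1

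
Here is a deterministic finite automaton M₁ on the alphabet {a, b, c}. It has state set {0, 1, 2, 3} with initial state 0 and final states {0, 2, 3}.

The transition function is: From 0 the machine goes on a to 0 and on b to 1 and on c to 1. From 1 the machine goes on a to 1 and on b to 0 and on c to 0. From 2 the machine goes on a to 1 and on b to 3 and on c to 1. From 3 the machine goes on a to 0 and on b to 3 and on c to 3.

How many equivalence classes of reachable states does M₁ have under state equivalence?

2

States {2,3} cannot be reached from the start state, so discard them.
Start with accepting vs non-accepting: {0} | {1}.
Stable partition: {0} | {1} — 2 equivalence classes.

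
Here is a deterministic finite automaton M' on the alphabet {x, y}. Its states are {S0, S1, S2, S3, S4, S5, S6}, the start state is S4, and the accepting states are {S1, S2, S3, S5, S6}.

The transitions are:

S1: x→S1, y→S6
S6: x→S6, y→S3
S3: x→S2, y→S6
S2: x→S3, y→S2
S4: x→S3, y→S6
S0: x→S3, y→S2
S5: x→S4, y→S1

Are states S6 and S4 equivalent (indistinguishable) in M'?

Reachable states from the start: {S2,S3,S4,S6}. Unreachable: {S0,S1,S5} — drop them.
P0 = {S2,S3,S6} | {S4}.
Stable partition: {S2,S3,S6} | {S4} — 2 equivalence classes.
S6 and S4 end up in different blocks, so they are distinguishable. For instance, the string 'ε' is accepted from only S6.

No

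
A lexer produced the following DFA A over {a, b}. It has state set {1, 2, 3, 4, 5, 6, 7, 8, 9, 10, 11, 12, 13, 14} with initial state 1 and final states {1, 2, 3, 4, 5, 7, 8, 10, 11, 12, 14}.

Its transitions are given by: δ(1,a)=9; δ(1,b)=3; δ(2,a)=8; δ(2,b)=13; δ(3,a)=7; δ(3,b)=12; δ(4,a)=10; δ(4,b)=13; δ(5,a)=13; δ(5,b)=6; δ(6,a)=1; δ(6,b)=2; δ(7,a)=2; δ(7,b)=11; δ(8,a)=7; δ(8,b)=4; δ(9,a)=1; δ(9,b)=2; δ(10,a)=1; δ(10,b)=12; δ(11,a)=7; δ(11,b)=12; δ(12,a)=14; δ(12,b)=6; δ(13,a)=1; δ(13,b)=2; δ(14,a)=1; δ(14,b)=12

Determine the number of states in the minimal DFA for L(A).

7

Reachable states from the start: {1,2,3,4,6,7,8,9,10,11,12,13,14}. Unreachable: {5} — drop them.
Initial partition by acceptance: {1,2,3,4,7,8,10,11,12,14} | {6,9,13}.
On input a, block {1,2,3,4,7,8,10,11,12,14} splits into {2,3,4,7,8,10,11,12,14} and {1}.
Split {2,3,4,7,8,10,11,12,14} by δ(·,a) → {2,3,4,7,8,11,12} and {10,14}.
On input a, block {2,3,4,7,8,11,12} splits into {2,3,7,8,11} and {4,12}.
Refine {2,3,7,8,11} on symbol b: members go to different blocks, giving {3,8,11} and {2} and {7}.
The partition is now stable with 7 blocks: {3,8,11} | {6,9,13} | {1} | {10,14} | {4,12} | {2} | {7}.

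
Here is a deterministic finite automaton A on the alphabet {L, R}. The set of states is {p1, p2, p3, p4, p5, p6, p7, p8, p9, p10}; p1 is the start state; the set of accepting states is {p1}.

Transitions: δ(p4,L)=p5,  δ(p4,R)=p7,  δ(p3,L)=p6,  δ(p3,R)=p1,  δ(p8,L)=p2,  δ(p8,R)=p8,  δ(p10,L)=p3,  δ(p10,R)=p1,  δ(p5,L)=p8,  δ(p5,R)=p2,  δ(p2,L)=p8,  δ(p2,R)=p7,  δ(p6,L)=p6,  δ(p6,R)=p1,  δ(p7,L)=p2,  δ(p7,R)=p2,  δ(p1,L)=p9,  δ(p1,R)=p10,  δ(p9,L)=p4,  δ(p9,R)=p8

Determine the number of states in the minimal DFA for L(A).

All states are reachable from the start state.
Start with accepting vs non-accepting: {p1} | {p2,p3,p4,p5,p6,p7,p8,p9,p10}.
Split {p2,p3,p4,p5,p6,p7,p8,p9,p10} by δ(·,R) → {p2,p4,p5,p7,p8,p9} and {p3,p6,p10}.
Stable partition: {p1} | {p2,p4,p5,p7,p8,p9} | {p3,p6,p10} — 3 equivalence classes.

3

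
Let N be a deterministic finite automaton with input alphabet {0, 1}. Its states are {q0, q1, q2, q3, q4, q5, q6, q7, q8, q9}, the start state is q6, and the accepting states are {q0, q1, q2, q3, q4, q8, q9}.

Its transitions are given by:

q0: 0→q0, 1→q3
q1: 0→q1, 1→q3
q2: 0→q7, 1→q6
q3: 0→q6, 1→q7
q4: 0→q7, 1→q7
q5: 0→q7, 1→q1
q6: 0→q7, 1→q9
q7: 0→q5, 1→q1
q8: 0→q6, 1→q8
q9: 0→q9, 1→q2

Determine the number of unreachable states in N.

No path from q6 leads to q0, q4, q8; the other 7 states are all reachable.

3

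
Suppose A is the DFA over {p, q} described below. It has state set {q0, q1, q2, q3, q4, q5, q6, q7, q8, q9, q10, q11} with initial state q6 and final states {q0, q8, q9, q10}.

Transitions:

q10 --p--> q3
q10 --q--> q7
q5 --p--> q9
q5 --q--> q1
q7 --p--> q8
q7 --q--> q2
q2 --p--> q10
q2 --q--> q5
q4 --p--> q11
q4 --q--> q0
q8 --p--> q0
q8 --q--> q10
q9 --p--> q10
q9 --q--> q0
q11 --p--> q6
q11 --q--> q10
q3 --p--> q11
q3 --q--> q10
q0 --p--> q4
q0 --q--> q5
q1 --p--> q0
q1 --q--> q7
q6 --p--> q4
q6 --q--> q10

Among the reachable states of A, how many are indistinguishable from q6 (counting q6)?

4

All states are reachable from the start state.
P0 = {q0,q8,q9,q10} | {q1,q2,q3,q4,q5,q6,q7,q11}.
Refine {q0,q8,q9,q10} on symbol p: members go to different blocks, giving {q0,q10} and {q8,q9}.
On input p, block {q1,q2,q3,q4,q5,q6,q7,q11} splits into {q3,q4,q6,q11} and {q1,q2} and {q5,q7}.
No further refinement is possible. Final partition (5 blocks): {q0,q10} | {q3,q4,q6,q11} | {q8,q9} | {q1,q2} | {q5,q7}.
The equivalence class containing q6 is {q3,q4,q6,q11}, of size 4.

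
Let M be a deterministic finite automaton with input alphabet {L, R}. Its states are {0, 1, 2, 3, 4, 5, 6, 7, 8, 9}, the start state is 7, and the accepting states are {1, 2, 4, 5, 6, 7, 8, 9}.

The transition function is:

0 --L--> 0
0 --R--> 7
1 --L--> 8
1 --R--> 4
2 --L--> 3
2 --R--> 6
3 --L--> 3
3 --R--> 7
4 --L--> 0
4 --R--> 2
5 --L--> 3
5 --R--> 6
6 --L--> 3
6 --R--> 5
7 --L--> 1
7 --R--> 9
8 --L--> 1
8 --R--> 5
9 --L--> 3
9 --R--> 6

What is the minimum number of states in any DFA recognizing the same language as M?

3

Every state is reachable, so we keep all 10.
Start with accepting vs non-accepting: {1,2,4,5,6,7,8,9} | {0,3}.
Refine {1,2,4,5,6,7,8,9} on symbol L: members go to different blocks, giving {2,4,5,6,9} and {1,7,8}.
Stable partition: {2,4,5,6,9} | {0,3} | {1,7,8} — 3 equivalence classes.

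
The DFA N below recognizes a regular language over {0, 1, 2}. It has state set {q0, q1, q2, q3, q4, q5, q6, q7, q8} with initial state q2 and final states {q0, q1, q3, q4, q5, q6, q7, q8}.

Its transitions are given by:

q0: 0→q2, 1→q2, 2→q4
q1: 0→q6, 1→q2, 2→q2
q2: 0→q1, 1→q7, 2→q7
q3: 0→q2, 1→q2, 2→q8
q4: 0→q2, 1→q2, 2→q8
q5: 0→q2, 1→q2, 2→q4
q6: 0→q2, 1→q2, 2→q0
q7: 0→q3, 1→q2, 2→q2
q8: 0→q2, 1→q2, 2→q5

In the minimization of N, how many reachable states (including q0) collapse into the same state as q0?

Start with accepting vs non-accepting: {q0,q1,q3,q4,q5,q6,q7,q8} | {q2}.
Split {q0,q1,q3,q4,q5,q6,q7,q8} by δ(·,0) → {q0,q3,q4,q5,q6,q8} and {q1,q7}.
The partition is now stable with 3 blocks: {q0,q3,q4,q5,q6,q8} | {q2} | {q1,q7}.
The equivalence class containing q0 is {q0,q3,q4,q5,q6,q8}, of size 6.

6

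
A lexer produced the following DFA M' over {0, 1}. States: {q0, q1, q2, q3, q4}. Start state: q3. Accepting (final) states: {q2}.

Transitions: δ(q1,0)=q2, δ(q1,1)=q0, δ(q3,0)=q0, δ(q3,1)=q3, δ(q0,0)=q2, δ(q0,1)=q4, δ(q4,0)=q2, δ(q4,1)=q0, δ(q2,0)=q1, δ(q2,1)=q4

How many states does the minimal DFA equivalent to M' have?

All states are reachable from the start state.
Start with accepting vs non-accepting: {q2} | {q0,q1,q3,q4}.
Split {q0,q1,q3,q4} by δ(·,0) → {q0,q1,q4} and {q3}.
No further refinement is possible. Final partition (3 blocks): {q2} | {q0,q1,q4} | {q3}.

3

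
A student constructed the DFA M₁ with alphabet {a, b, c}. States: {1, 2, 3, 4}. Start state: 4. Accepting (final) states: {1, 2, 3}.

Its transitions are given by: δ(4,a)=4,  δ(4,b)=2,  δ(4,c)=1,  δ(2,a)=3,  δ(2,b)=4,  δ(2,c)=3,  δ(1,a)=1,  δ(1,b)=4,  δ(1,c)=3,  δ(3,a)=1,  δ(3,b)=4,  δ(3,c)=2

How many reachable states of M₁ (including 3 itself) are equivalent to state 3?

Every state is reachable, so we keep all 4.
Start with accepting vs non-accepting: {1,2,3} | {4}.
The partition is now stable with 2 blocks: {1,2,3} | {4}.
The equivalence class containing 3 is {1,2,3}, of size 3.

3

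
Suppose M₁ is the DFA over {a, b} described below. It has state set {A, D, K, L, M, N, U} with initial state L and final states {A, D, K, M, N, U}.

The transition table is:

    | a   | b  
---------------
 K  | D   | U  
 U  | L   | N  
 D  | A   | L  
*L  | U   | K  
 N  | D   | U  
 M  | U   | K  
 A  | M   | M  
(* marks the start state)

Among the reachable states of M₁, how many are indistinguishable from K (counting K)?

2

Every state is reachable, so we keep all 7.
Start with accepting vs non-accepting: {A,D,K,M,N,U} | {L}.
Refine {A,D,K,M,N,U} on symbol a: members go to different blocks, giving {A,D,K,M,N} and {U}.
Refine {A,D,K,M,N} on symbol a: members go to different blocks, giving {A,D,K,N} and {M}.
Split {A,D,K,N} by δ(·,a) → {D,K,N} and {A}.
Split {D,K,N} by δ(·,a) → {K,N} and {D}.
No further refinement is possible. Final partition (6 blocks): {K,N} | {L} | {U} | {M} | {A} | {D}.
State K belongs to the block {K,N}, which has 2 states.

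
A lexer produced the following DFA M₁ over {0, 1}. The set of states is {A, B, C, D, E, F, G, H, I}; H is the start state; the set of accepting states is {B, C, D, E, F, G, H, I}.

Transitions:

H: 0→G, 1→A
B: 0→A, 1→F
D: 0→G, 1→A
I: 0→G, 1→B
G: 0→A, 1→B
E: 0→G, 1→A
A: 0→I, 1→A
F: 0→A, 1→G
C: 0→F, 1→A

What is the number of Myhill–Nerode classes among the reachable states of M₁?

First remove the unreachable states {C,D,E}; 6 states remain.
P0 = {B,F,G,H,I} | {A}.
Refine {B,F,G,H,I} on symbol 0: members go to different blocks, giving {B,F,G} and {H,I}.
On input 1, block {H,I} splits into {H} and {I}.
The partition is now stable with 4 blocks: {B,F,G} | {A} | {H} | {I}.

4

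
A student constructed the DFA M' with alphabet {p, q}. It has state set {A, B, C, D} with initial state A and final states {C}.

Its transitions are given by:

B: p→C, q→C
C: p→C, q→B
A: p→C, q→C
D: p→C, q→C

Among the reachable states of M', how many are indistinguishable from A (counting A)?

States {D} cannot be reached from the start state, so discard them.
Initial partition by acceptance: {C} | {A,B}.
No further refinement is possible. Final partition (2 blocks): {C} | {A,B}.
State A belongs to the block {A,B}, which has 2 states.

2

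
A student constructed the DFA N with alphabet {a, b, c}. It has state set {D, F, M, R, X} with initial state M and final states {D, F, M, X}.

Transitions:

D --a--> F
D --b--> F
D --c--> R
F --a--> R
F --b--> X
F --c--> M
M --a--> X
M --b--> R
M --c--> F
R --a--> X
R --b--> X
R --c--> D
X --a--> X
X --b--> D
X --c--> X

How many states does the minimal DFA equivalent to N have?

Every state is reachable, so we keep all 5.
P0 = {D,F,M,X} | {R}.
Refine {D,F,M,X} on symbol a: members go to different blocks, giving {D,M,X} and {F}.
Refine {D,M,X} on symbol a: members go to different blocks, giving {M,X} and {D}.
Split {M,X} by δ(·,b) → {M} and {X}.
Stable partition: {M} | {R} | {F} | {D} | {X} — 5 equivalence classes.

5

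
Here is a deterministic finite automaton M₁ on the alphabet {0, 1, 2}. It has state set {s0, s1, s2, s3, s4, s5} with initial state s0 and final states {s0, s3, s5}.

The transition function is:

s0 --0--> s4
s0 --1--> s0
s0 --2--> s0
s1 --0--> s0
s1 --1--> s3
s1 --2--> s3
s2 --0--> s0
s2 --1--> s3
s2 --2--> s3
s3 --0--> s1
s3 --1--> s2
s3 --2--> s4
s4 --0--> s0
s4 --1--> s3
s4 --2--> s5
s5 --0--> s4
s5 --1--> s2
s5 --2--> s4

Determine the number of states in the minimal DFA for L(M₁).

Start with accepting vs non-accepting: {s0,s3,s5} | {s1,s2,s4}.
Split {s0,s3,s5} by δ(·,1) → {s3,s5} and {s0}.
The partition is now stable with 3 blocks: {s3,s5} | {s1,s2,s4} | {s0}.

3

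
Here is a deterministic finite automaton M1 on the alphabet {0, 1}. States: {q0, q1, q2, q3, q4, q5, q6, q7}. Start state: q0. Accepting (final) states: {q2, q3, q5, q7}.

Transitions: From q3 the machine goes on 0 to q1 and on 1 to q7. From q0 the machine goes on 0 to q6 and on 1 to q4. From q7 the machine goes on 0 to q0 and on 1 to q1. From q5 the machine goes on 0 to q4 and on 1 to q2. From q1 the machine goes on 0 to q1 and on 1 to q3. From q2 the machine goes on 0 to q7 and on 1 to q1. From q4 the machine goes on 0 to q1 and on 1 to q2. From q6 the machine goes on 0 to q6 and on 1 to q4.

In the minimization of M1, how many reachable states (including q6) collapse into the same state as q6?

2

First remove the unreachable states {q5}; 7 states remain.
Initial partition by acceptance: {q2,q3,q7} | {q0,q1,q4,q6}.
On input 0, block {q2,q3,q7} splits into {q3,q7} and {q2}.
On input 1, block {q3,q7} splits into {q3} and {q7}.
Refine {q0,q1,q4,q6} on symbol 1: members go to different blocks, giving {q0,q6} and {q1} and {q4}.
No further refinement is possible. Final partition (6 blocks): {q3} | {q0,q6} | {q2} | {q7} | {q1} | {q4}.
The equivalence class containing q6 is {q0,q6}, of size 2.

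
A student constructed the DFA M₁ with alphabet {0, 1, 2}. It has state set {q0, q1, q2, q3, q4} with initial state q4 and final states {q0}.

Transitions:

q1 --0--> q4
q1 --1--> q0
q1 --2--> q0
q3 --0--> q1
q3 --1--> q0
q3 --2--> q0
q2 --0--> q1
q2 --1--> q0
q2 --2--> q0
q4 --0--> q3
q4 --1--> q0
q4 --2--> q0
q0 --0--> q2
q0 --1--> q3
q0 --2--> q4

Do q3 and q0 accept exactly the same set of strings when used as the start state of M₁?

Every state is reachable, so we keep all 5.
Initial partition by acceptance: {q0} | {q1,q2,q3,q4}.
Stable partition: {q0} | {q1,q2,q3,q4} — 2 equivalence classes.
q3 and q0 end up in different blocks, so they are distinguishable. For instance, the string 'ε' is accepted from only q0.

No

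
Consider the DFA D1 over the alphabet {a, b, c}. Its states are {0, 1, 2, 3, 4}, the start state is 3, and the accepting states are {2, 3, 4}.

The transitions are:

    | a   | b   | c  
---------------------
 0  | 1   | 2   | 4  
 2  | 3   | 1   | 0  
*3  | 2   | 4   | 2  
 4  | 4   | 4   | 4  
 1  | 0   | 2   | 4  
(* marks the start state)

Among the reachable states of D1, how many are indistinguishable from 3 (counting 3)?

1

Start with accepting vs non-accepting: {2,3,4} | {0,1}.
On input b, block {2,3,4} splits into {3,4} and {2}.
Split {3,4} by δ(·,a) → {3} and {4}.
The partition is now stable with 4 blocks: {3} | {0,1} | {2} | {4}.
The equivalence class containing 3 is {3}, of size 1.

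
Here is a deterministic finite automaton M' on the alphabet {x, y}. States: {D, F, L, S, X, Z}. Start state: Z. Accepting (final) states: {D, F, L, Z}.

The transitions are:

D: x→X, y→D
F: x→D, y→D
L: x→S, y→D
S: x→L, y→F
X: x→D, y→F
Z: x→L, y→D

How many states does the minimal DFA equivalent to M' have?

P0 = {D,F,L,Z} | {S,X}.
On input x, block {D,F,L,Z} splits into {F,Z} and {D,L}.
The partition is now stable with 3 blocks: {F,Z} | {S,X} | {D,L}.

3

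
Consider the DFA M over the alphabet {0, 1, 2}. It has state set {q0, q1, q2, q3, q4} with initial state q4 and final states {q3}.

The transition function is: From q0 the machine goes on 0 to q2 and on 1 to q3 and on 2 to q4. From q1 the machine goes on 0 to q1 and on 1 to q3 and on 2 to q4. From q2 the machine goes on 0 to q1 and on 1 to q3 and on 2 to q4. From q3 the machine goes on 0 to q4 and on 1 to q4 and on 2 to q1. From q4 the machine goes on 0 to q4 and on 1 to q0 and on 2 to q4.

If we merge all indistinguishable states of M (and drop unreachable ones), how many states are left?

3

Every state is reachable, so we keep all 5.
Initial partition by acceptance: {q3} | {q0,q1,q2,q4}.
Refine {q0,q1,q2,q4} on symbol 1: members go to different blocks, giving {q0,q1,q2} and {q4}.
No further refinement is possible. Final partition (3 blocks): {q3} | {q0,q1,q2} | {q4}.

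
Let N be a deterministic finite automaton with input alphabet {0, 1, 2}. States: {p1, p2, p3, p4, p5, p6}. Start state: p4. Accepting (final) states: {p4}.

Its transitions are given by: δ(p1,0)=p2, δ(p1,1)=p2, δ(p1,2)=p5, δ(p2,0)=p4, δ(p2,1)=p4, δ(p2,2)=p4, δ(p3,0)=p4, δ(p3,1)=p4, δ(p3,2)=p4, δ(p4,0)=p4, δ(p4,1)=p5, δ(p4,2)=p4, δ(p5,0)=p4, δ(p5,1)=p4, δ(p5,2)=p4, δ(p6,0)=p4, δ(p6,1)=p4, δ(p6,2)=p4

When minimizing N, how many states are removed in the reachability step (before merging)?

4

BFS from p4 reaches {p4, p5}; the 4 state(s) p1, p2, p3, p6 are never visited.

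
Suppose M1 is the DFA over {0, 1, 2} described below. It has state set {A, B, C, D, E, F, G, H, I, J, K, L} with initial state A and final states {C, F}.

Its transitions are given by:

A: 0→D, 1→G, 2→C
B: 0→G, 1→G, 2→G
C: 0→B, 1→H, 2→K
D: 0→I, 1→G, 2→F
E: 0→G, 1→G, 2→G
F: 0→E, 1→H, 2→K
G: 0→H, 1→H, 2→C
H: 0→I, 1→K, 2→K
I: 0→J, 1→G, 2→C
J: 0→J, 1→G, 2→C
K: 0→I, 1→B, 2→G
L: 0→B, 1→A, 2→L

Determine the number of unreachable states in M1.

1

BFS from A reaches {A, B, C, D, E, F, G, H, I, J, K}; the 1 state(s) L are never visited.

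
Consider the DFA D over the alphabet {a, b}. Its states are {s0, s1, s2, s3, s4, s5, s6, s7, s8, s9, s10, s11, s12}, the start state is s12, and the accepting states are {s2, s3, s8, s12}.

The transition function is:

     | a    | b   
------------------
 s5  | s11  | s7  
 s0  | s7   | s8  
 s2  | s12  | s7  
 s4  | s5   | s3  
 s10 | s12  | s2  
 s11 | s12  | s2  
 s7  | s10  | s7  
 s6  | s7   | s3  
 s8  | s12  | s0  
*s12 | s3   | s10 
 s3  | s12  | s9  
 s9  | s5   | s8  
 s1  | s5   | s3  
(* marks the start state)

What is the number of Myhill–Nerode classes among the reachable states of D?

6

First remove the unreachable states {s1,s4,s6}; 10 states remain.
Start with accepting vs non-accepting: {s2,s3,s8,s12} | {s0,s5,s7,s9,s10,s11}.
Split {s0,s5,s7,s9,s10,s11} by δ(·,a) → {s0,s5,s7,s9} and {s10,s11}.
Split {s2,s3,s8,s12} by δ(·,b) → {s2,s3,s8} and {s12}.
Refine {s0,s5,s7,s9} on symbol a: members go to different blocks, giving {s0,s9} and {s5,s7}.
Split {s2,s3,s8} by δ(·,b) → {s3,s8} and {s2}.
No further refinement is possible. Final partition (6 blocks): {s3,s8} | {s0,s9} | {s10,s11} | {s12} | {s5,s7} | {s2}.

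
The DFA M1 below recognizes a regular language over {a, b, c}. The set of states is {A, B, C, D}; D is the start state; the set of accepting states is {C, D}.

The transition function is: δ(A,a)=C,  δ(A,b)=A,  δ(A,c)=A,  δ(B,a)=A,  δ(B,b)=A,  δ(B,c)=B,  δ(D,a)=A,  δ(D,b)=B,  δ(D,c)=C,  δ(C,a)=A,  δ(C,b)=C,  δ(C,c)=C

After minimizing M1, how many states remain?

4

P0 = {C,D} | {A,B}.
On input b, block {C,D} splits into {C} and {D}.
Split {A,B} by δ(·,a) → {A} and {B}.
The partition is now stable with 4 blocks: {C} | {A} | {D} | {B}.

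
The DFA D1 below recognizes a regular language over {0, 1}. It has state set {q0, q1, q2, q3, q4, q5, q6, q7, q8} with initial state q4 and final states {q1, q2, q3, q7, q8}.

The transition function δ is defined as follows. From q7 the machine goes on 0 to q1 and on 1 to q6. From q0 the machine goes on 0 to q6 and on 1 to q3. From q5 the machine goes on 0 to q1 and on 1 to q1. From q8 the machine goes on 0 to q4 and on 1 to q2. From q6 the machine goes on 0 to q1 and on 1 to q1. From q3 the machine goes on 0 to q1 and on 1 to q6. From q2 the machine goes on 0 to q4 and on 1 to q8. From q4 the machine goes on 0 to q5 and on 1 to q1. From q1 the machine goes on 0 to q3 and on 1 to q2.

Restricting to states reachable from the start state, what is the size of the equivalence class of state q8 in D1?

States {q0,q7} cannot be reached from the start state, so discard them.
Start with accepting vs non-accepting: {q1,q2,q3,q8} | {q4,q5,q6}.
Split {q1,q2,q3,q8} by δ(·,0) → {q1,q3} and {q2,q8}.
Split {q1,q3} by δ(·,1) → {q1} and {q3}.
Split {q4,q5,q6} by δ(·,0) → {q5,q6} and {q4}.
No further refinement is possible. Final partition (5 blocks): {q1} | {q5,q6} | {q2,q8} | {q3} | {q4}.
State q8 belongs to the block {q2,q8}, which has 2 states.

2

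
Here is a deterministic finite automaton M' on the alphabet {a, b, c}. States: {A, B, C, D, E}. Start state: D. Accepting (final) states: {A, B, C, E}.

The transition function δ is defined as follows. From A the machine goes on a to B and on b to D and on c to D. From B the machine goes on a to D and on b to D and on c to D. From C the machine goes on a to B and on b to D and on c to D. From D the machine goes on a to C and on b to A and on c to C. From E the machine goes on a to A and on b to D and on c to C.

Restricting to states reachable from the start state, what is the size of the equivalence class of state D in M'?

1

Reachable states from the start: {A,B,C,D}. Unreachable: {E} — drop them.
Initial partition by acceptance: {A,B,C} | {D}.
On input a, block {A,B,C} splits into {A,C} and {B}.
Stable partition: {A,C} | {D} | {B} — 3 equivalence classes.
The equivalence class containing D is {D}, of size 1.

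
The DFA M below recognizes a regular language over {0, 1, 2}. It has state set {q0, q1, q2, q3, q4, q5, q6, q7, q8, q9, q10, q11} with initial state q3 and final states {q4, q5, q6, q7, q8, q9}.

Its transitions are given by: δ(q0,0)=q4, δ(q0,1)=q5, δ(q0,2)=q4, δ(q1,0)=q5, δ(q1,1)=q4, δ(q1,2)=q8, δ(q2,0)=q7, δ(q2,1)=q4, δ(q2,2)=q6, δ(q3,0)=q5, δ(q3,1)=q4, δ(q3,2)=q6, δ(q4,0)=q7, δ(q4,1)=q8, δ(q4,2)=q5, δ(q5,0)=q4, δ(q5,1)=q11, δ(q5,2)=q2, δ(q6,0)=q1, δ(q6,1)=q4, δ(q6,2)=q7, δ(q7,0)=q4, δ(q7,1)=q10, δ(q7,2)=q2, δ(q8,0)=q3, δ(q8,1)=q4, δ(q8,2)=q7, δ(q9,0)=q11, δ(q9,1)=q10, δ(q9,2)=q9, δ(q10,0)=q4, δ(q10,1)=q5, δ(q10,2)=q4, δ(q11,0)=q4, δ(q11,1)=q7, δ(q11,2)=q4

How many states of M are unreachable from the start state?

Starting at q3 and following transitions, the reachable set is {q1, q2, q3, q4, q5, q6, q7, q8, q10, q11}. That leaves q0, q9 unreachable — 2 in total.

2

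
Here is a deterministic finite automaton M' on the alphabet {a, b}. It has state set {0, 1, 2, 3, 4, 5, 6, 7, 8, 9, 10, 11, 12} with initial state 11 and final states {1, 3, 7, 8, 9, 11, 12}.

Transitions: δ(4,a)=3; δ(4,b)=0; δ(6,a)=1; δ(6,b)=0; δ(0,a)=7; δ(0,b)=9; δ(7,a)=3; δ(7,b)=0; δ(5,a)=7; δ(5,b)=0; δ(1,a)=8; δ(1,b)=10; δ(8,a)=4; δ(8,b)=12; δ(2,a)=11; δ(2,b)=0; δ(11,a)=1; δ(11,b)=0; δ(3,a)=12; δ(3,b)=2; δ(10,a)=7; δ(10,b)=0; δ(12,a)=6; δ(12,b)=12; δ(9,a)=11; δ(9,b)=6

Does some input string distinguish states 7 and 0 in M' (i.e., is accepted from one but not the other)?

First remove the unreachable states {5}; 12 states remain.
P0 = {1,3,7,8,9,11,12} | {0,2,4,6,10}.
Split {1,3,7,8,9,11,12} by δ(·,a) → {1,3,7,9,11} and {8,12}.
Refine {1,3,7,9,11} on symbol a: members go to different blocks, giving {7,9,11} and {1,3}.
On input a, block {7,9,11} splits into {7,11} and {9}.
On input a, block {0,2,4,6,10} splits into {0,2,10} and {4,6}.
On input b, block {0,2,10} splits into {2,10} and {0}.
No further refinement is possible. Final partition (7 blocks): {7,11} | {2,10} | {8,12} | {1,3} | {9} | {4,6} | {0}.
7 and 0 end up in different blocks, so they are distinguishable. For instance, the string 'ε' is accepted from only 7.

Yes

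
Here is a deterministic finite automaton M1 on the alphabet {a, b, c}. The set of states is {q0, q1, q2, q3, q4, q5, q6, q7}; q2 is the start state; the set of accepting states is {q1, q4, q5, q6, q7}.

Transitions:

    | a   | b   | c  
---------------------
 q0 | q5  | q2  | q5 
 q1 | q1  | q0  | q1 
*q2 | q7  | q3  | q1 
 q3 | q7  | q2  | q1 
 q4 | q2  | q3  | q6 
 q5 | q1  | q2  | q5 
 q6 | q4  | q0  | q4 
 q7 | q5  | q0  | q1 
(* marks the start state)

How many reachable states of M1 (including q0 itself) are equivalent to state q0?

3

Reachable states from the start: {q0,q1,q2,q3,q5,q7}. Unreachable: {q4,q6} — drop them.
Start with accepting vs non-accepting: {q1,q5,q7} | {q0,q2,q3}.
No further refinement is possible. Final partition (2 blocks): {q1,q5,q7} | {q0,q2,q3}.
The equivalence class containing q0 is {q0,q2,q3}, of size 3.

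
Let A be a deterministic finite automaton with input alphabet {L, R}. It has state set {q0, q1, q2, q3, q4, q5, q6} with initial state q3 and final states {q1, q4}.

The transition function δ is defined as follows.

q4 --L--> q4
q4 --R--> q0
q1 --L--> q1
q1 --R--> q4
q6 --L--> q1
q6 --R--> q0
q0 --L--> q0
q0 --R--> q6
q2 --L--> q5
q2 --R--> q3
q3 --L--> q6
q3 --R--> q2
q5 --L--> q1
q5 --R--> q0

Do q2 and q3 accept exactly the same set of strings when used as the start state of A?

Yes

All states are reachable from the start state.
Initial partition by acceptance: {q1,q4} | {q0,q2,q3,q5,q6}.
On input R, block {q1,q4} splits into {q1} and {q4}.
Refine {q0,q2,q3,q5,q6} on symbol L: members go to different blocks, giving {q0,q2,q3} and {q5,q6}.
Split {q0,q2,q3} by δ(·,L) → {q2,q3} and {q0}.
Stable partition: {q1} | {q2,q3} | {q4} | {q5,q6} | {q0} — 5 equivalence classes.
q2 and q3 lie in the same block of the stable partition, so they are equivalent — no string distinguishes them.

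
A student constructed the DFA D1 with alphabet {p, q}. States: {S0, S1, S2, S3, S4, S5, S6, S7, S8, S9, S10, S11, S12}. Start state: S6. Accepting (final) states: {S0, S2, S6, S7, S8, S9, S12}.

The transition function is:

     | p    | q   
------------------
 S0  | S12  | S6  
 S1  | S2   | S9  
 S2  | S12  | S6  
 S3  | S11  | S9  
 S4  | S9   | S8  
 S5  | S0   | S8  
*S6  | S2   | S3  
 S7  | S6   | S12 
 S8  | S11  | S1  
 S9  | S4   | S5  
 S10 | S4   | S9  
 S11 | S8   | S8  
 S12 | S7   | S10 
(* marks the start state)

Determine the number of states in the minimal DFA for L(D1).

Start with accepting vs non-accepting: {S0,S2,S6,S7,S8,S9,S12} | {S1,S3,S4,S5,S10,S11}.
Refine {S0,S2,S6,S7,S8,S9,S12} on symbol p: members go to different blocks, giving {S0,S2,S6,S7,S12} and {S8,S9}.
Split {S0,S2,S6,S7,S12} by δ(·,q) → {S0,S2,S7} and {S6,S12}.
On input p, block {S1,S3,S4,S5,S10,S11} splits into {S1,S5} and {S3,S10} and {S4,S11}.
Stable partition: {S0,S2,S7} | {S1,S5} | {S8,S9} | {S6,S12} | {S3,S10} | {S4,S11} — 6 equivalence classes.

6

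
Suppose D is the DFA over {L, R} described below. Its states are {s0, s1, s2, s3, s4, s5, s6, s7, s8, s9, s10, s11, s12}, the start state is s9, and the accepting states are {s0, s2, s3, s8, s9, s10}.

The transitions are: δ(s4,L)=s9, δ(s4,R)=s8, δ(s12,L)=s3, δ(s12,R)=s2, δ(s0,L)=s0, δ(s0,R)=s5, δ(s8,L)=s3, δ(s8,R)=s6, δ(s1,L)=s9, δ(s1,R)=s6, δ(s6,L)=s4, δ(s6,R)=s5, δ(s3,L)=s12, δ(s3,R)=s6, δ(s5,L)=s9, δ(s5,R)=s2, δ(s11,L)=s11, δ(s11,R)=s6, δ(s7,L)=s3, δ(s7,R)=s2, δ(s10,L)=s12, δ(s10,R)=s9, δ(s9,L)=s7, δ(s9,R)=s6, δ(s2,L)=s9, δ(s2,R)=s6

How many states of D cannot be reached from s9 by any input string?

4

Starting at s9 and following transitions, the reachable set is {s2, s3, s4, s5, s6, s7, s8, s9, s12}. That leaves s0, s1, s10, s11 unreachable — 4 in total.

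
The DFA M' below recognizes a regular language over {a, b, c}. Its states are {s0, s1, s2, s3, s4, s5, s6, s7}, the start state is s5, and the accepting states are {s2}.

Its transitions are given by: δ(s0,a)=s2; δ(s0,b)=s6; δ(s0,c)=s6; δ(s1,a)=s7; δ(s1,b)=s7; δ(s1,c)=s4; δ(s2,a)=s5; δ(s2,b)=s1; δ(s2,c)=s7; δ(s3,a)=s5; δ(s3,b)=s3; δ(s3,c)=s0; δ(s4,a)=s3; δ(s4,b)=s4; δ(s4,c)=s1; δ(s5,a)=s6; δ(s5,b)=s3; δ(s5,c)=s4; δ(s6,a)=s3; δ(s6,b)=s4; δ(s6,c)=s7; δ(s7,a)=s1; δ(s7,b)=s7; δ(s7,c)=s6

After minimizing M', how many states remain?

6

Every state is reachable, so we keep all 8.
P0 = {s2} | {s0,s1,s3,s4,s5,s6,s7}.
On input a, block {s0,s1,s3,s4,s5,s6,s7} splits into {s1,s3,s4,s5,s6,s7} and {s0}.
Refine {s1,s3,s4,s5,s6,s7} on symbol c: members go to different blocks, giving {s1,s4,s5,s6,s7} and {s3}.
Refine {s1,s4,s5,s6,s7} on symbol a: members go to different blocks, giving {s1,s5,s7} and {s4,s6}.
Refine {s1,s5,s7} on symbol a: members go to different blocks, giving {s1,s7} and {s5}.
Stable partition: {s2} | {s1,s7} | {s0} | {s3} | {s4,s6} | {s5} — 6 equivalence classes.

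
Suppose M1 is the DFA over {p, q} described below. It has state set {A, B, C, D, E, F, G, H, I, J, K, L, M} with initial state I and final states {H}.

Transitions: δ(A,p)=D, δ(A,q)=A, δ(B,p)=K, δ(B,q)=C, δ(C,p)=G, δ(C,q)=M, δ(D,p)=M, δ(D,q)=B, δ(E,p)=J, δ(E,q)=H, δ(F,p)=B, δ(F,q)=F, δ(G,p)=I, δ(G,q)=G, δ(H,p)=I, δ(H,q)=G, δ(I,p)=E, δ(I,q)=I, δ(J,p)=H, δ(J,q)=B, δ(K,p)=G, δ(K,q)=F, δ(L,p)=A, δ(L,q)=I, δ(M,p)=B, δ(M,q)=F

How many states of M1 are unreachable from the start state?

3

No path from I leads to A, D, L; the other 10 states are all reachable.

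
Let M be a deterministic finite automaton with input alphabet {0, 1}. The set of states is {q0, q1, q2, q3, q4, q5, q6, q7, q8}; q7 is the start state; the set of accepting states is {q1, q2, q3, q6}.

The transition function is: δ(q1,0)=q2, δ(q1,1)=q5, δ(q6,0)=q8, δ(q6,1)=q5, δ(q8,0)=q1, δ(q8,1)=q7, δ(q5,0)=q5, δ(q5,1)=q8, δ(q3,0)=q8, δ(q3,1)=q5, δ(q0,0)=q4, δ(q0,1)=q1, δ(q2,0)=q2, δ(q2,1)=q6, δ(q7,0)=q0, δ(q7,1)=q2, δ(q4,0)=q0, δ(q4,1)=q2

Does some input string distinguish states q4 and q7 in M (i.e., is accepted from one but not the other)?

No

First remove the unreachable states {q3}; 8 states remain.
Initial partition by acceptance: {q1,q2,q6} | {q0,q4,q5,q7,q8}.
On input 0, block {q1,q2,q6} splits into {q1,q2} and {q6}.
On input 1, block {q1,q2} splits into {q1} and {q2}.
Refine {q0,q4,q5,q7,q8} on symbol 0: members go to different blocks, giving {q0,q4,q5,q7} and {q8}.
Split {q0,q4,q5,q7} by δ(·,1) → {q4,q7} and {q0} and {q5}.
No further refinement is possible. Final partition (7 blocks): {q1} | {q4,q7} | {q6} | {q2} | {q8} | {q0} | {q5}.
q4 and q7 lie in the same block of the stable partition, so they are equivalent — no string distinguishes them.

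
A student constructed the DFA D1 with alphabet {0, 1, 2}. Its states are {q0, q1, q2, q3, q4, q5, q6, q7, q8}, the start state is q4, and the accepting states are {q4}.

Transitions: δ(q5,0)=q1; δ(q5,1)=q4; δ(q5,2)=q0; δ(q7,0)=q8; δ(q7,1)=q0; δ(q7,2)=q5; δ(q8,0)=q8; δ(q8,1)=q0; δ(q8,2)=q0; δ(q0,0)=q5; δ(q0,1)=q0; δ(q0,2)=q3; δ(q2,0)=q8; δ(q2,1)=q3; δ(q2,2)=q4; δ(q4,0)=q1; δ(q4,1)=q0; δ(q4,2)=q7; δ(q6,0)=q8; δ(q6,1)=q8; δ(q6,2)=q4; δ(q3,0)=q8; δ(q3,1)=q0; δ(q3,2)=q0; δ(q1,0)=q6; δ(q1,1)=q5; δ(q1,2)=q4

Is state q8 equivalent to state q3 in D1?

Reachable states from the start: {q0,q1,q3,q4,q5,q6,q7,q8}. Unreachable: {q2} — drop them.
Initial partition by acceptance: {q4} | {q0,q1,q3,q5,q6,q7,q8}.
On input 1, block {q0,q1,q3,q5,q6,q7,q8} splits into {q0,q1,q3,q6,q7,q8} and {q5}.
On input 0, block {q0,q1,q3,q6,q7,q8} splits into {q1,q3,q6,q7,q8} and {q0}.
On input 1, block {q1,q3,q6,q7,q8} splits into {q3,q7,q8} and {q1} and {q6}.
On input 2, block {q3,q7,q8} splits into {q3,q8} and {q7}.
The partition is now stable with 7 blocks: {q4} | {q3,q8} | {q5} | {q0} | {q1} | {q6} | {q7}.
q8 and q3 lie in the same block of the stable partition, so they are equivalent — no string distinguishes them.

Yes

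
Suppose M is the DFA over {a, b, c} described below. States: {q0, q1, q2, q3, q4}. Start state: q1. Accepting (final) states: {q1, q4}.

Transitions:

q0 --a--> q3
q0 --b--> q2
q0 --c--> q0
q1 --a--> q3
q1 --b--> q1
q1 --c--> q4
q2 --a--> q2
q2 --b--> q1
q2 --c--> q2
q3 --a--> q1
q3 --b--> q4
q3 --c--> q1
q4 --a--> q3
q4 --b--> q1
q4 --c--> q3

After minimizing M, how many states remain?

Reachable states from the start: {q1,q3,q4}. Unreachable: {q0,q2} — drop them.
Initial partition by acceptance: {q1,q4} | {q3}.
Split {q1,q4} by δ(·,c) → {q1} and {q4}.
No further refinement is possible. Final partition (3 blocks): {q1} | {q3} | {q4}.

3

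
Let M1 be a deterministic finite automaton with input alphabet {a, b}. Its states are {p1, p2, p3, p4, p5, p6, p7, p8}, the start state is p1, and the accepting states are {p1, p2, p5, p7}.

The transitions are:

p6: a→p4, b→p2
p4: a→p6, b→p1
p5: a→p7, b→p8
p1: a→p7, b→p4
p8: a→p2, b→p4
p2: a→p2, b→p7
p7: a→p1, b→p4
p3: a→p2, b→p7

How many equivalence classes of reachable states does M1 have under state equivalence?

4

States {p3,p5,p8} cannot be reached from the start state, so discard them.
Initial partition by acceptance: {p1,p2,p7} | {p4,p6}.
On input b, block {p1,p2,p7} splits into {p1,p7} and {p2}.
Refine {p4,p6} on symbol b: members go to different blocks, giving {p4} and {p6}.
No further refinement is possible. Final partition (4 blocks): {p1,p7} | {p4} | {p2} | {p6}.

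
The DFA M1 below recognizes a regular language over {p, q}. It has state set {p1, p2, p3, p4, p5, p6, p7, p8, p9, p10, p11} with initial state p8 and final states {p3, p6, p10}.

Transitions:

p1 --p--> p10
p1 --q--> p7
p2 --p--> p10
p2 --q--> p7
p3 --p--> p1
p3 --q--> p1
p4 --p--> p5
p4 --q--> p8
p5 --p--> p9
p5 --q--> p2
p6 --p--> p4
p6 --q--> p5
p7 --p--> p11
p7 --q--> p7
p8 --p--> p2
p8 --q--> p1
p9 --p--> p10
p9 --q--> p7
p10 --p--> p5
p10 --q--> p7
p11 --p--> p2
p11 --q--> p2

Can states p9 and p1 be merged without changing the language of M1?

Yes

States {p3,p4,p6} cannot be reached from the start state, so discard them.
Initial partition by acceptance: {p10} | {p1,p2,p5,p7,p8,p9,p11}.
Refine {p1,p2,p5,p7,p8,p9,p11} on symbol p: members go to different blocks, giving {p5,p7,p8,p11} and {p1,p2,p9}.
Split {p5,p7,p8,p11} by δ(·,p) → {p5,p8,p11} and {p7}.
Stable partition: {p10} | {p5,p8,p11} | {p1,p2,p9} | {p7} — 4 equivalence classes.
p9 and p1 lie in the same block of the stable partition, so they are equivalent — no string distinguishes them.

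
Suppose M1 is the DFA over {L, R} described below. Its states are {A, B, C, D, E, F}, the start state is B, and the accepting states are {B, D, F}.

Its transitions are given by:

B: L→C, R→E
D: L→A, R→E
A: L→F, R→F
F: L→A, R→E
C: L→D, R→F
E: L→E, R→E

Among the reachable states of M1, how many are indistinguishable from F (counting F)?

3

All states are reachable from the start state.
Initial partition by acceptance: {B,D,F} | {A,C,E}.
Split {A,C,E} by δ(·,L) → {A,C} and {E}.
No further refinement is possible. Final partition (3 blocks): {B,D,F} | {A,C} | {E}.
State F belongs to the block {B,D,F}, which has 3 states.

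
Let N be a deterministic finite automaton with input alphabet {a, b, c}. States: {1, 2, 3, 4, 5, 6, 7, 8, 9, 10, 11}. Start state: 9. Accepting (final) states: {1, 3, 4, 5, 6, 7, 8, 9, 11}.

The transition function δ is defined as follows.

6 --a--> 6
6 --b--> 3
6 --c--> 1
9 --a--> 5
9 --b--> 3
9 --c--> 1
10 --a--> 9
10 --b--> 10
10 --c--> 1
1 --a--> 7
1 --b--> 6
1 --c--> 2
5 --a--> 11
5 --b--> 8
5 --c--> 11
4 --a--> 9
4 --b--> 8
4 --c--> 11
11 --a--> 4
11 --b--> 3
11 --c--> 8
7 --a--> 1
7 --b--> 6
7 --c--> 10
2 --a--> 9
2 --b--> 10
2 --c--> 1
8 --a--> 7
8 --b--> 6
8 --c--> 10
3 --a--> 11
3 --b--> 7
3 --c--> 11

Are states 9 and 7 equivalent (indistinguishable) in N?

No

Every state is reachable, so we keep all 11.
Start with accepting vs non-accepting: {1,3,4,5,6,7,8,9,11} | {2,10}.
On input c, block {1,3,4,5,6,7,8,9,11} splits into {3,4,5,6,9,11} and {1,7,8}.
Split {3,4,5,6,9,11} by δ(·,b) → {3,4,5} and {6,9,11}.
Split {6,9,11} by δ(·,a) → {9,11} and {6}.
The partition is now stable with 5 blocks: {3,4,5} | {2,10} | {1,7,8} | {9,11} | {6}.
9 and 7 end up in different blocks, so they are distinguishable. For instance, the string 'c' is accepted from only 9.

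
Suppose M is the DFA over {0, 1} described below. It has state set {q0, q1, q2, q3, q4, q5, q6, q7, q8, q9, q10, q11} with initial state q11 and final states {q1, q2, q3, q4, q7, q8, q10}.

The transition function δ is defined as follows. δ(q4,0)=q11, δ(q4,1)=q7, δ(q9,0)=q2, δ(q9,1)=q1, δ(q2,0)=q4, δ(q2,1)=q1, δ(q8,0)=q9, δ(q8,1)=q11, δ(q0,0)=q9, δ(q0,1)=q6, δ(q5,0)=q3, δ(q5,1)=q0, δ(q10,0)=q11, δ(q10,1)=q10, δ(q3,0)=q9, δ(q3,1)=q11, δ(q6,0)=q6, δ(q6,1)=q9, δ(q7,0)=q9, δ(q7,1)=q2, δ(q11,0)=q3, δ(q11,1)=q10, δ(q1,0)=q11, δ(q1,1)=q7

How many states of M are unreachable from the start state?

4

No path from q11 leads to q0, q5, q6, q8; the other 8 states are all reachable.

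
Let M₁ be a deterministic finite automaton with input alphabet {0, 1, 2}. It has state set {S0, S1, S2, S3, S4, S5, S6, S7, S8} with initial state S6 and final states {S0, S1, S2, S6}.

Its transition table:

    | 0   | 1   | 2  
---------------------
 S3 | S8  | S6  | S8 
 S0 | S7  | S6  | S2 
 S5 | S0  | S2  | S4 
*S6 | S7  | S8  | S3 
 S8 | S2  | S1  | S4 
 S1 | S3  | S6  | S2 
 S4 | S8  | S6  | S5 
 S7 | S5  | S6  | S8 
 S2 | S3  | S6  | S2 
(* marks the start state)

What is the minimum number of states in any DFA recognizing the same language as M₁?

4

P0 = {S0,S1,S2,S6} | {S3,S4,S5,S7,S8}.
On input 1, block {S0,S1,S2,S6} splits into {S0,S1,S2} and {S6}.
On input 0, block {S3,S4,S5,S7,S8} splits into {S3,S4,S7} and {S5,S8}.
The partition is now stable with 4 blocks: {S0,S1,S2} | {S3,S4,S7} | {S6} | {S5,S8}.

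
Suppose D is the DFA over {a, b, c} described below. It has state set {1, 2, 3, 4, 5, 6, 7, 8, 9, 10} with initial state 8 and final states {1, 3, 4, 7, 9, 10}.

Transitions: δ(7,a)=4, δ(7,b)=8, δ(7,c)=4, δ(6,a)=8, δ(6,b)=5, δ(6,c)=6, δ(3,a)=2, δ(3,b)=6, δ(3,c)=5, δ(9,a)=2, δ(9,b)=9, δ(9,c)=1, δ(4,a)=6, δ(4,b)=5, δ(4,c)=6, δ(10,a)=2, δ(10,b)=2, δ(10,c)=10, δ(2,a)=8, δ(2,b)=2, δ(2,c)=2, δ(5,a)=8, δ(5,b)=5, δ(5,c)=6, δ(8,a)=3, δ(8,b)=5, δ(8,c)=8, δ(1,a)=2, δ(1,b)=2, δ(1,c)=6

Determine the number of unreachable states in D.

5

No path from 8 leads to 1, 4, 7, 9, 10; the other 5 states are all reachable.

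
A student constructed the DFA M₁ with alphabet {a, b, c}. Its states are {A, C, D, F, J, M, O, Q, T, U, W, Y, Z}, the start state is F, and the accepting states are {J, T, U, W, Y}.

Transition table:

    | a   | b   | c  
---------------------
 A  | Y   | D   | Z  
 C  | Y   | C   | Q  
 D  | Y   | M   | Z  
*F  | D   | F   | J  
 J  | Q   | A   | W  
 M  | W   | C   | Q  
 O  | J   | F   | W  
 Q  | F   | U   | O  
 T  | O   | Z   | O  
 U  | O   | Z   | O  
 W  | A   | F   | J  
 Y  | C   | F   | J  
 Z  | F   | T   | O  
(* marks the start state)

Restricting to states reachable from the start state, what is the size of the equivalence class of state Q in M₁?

2

Initial partition by acceptance: {J,T,U,W,Y} | {A,C,D,F,M,O,Q,Z}.
On input c, block {J,T,U,W,Y} splits into {J,W,Y} and {T,U}.
On input a, block {A,C,D,F,M,O,Q,Z} splits into {A,C,D,M,O} and {F,Q,Z}.
Split {J,W,Y} by δ(·,a) → {W,Y} and {J}.
Split {A,C,D,M,O} by δ(·,a) → {A,C,D,M} and {O}.
Refine {F,Q,Z} on symbol a: members go to different blocks, giving {Q,Z} and {F}.
Stable partition: {W,Y} | {A,C,D,M} | {T,U} | {Q,Z} | {J} | {O} | {F} — 7 equivalence classes.
The equivalence class containing Q is {Q,Z}, of size 2.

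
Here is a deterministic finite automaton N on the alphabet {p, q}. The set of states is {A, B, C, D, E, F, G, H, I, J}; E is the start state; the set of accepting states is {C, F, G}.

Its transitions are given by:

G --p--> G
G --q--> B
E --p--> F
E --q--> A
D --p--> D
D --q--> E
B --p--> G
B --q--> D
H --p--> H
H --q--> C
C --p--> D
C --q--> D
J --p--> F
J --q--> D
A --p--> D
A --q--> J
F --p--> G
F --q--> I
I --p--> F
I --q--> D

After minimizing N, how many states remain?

First remove the unreachable states {C,H}; 8 states remain.
Initial partition by acceptance: {F,G} | {A,B,D,E,I,J}.
Split {A,B,D,E,I,J} by δ(·,p) → {B,E,I,J} and {A,D}.
No further refinement is possible. Final partition (3 blocks): {F,G} | {B,E,I,J} | {A,D}.

3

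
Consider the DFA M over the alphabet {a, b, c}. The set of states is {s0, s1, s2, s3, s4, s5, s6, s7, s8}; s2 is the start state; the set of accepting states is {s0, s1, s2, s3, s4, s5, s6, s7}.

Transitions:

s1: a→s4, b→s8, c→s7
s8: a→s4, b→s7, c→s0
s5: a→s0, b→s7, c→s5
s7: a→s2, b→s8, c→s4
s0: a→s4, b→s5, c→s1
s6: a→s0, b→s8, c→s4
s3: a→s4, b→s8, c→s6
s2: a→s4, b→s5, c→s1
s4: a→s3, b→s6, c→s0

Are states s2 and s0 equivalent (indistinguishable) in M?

Yes

P0 = {s0,s1,s2,s3,s4,s5,s6,s7} | {s8}.
Refine {s0,s1,s2,s3,s4,s5,s6,s7} on symbol b: members go to different blocks, giving {s0,s2,s4,s5} and {s1,s3,s6,s7}.
Refine {s0,s2,s4,s5} on symbol a: members go to different blocks, giving {s0,s2,s5} and {s4}.
On input a, block {s0,s2,s5} splits into {s0,s2} and {s5}.
Refine {s1,s3,s6,s7} on symbol a: members go to different blocks, giving {s1,s3} and {s6,s7}.
The partition is now stable with 6 blocks: {s0,s2} | {s8} | {s1,s3} | {s4} | {s5} | {s6,s7}.
s2 and s0 lie in the same block of the stable partition, so they are equivalent — no string distinguishes them.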